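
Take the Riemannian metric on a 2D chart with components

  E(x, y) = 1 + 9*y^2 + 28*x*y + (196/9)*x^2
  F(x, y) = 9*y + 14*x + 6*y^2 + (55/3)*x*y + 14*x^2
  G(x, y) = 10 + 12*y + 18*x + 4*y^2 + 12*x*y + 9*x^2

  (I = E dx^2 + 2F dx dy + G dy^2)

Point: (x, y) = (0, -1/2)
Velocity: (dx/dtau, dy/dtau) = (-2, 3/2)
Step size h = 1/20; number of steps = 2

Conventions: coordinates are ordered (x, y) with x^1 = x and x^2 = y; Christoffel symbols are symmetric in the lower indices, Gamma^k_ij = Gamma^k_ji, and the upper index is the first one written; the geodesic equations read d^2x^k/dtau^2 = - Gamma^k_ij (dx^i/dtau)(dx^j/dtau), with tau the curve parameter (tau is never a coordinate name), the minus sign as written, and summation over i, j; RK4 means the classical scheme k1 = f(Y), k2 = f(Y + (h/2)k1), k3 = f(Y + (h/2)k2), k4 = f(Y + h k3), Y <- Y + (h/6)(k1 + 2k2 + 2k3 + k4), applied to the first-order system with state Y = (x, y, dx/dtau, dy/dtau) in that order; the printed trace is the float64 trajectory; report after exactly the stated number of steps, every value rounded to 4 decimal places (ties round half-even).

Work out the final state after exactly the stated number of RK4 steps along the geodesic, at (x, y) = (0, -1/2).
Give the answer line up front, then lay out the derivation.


Answer: x = -0.1943, y = -0.3565, dx/dtau = -1.8837, dy/dtau = 1.3756

f(Y) = (dx/dtau, dy/dtau, -Gamma^x_ij Y'^i Y'^j, -Gamma^y_ij Y'^i Y'^j) with the Gammas evaluated at the stage position; h = 0.050000; intermediate values shown to 6 dp
step 0: x = 0.0000, y = -0.5000, dx/dtau = -2.0000, dy/dtau = 1.5000
step 1:
  k1: at (x, y) = (0.000000, -0.500000), (dx/dtau, dy/dtau) = (-2.000000, 1.500000); Gamma_xxx = -0.965517, Gamma_xxy = -0.620690, Gamma_xyy = -0.413793, Gamma_yxx = 1.287356, Gamma_yxy = 0.827586, Gamma_yyy = 0.551724; k1 = (-2.000000, 1.500000, 1.068966, -1.425287)
  k2: at (x, y) = (-0.050000, -0.462500), (dx/dtau, dy/dtau) = (-1.973276, 1.464368); Gamma_xxx = -1.031525, Gamma_xxy = -0.663123, Gamma_xyy = -0.442082, Gamma_yxx = 1.225102, Gamma_yxy = 0.787565, Gamma_yyy = 0.525044; k2 = (-1.973276, 1.464368, 1.132235, -1.344711)
  k3: at (x, y) = (-0.049332, -0.463391), (dx/dtau, dy/dtau) = (-1.971694, 1.466382); Gamma_xxx = -1.031324, Gamma_xxy = -0.662994, Gamma_xyy = -0.441996, Gamma_yxx = 1.225341, Gamma_yxy = 0.787719, Gamma_yyy = 0.525146; k3 = (-1.971694, 1.466382, 1.125993, -1.337820)
  k4: at (x, y) = (-0.098585, -0.426681), (dx/dtau, dy/dtau) = (-1.943700, 1.433109); Gamma_xxx = -1.089452, Gamma_xxy = -0.700362, Gamma_xyy = -0.466908, Gamma_yxx = 1.158809, Gamma_yxy = 0.744949, Gamma_yyy = 0.496633; k4 = (-1.943700, 1.433109, 1.173090, -1.247771)
  Y <- Y + (h/6)(k1 + 2k2 + 2k3 + k4): x = -0.0986, y = -0.4267, dx/dtau = -1.9437, dy/dtau = 1.4330
step 2:
  k1: at (x, y) = (-0.098614, -0.426712), (dx/dtau, dy/dtau) = (-1.943679, 1.433016); Gamma_xxx = -1.089559, Gamma_xxy = -0.700431, Gamma_xyy = -0.466954, Gamma_yxx = 1.158679, Gamma_yxy = 0.744865, Gamma_yyy = 0.496577; k1 = (-1.943679, 1.433016, 1.173286, -1.247718)
  k2: at (x, y) = (-0.147206, -0.390886), (dx/dtau, dy/dtau) = (-1.914347, 1.401823); Gamma_xxx = -1.139693, Gamma_xxy = -0.732660, Gamma_xyy = -0.488440, Gamma_yxx = 1.088820, Gamma_yxy = 0.699956, Gamma_yyy = 0.466637; k2 = (-1.914347, 1.401823, 1.204202, -1.150450)
  k3: at (x, y) = (-0.146472, -0.391666), (dx/dtau, dy/dtau) = (-1.913574, 1.404254); Gamma_xxx = -1.139291, Gamma_xxy = -0.732401, Gamma_xyy = -0.488268, Gamma_yxx = 1.089463, Gamma_yxy = 0.700369, Gamma_yyy = 0.466913; k3 = (-1.913574, 1.404254, 1.198509, -1.146091)
  k4: at (x, y) = (-0.194292, -0.356499), (dx/dtau, dy/dtau) = (-1.883754, 1.375711); Gamma_xxx = -1.180917, Gamma_xxy = -0.759161, Gamma_xyy = -0.506107, Gamma_yxx = 1.018337, Gamma_yxy = 0.654645, Gamma_yyy = 0.436430; k4 = (-1.883754, 1.375711, 1.213634, -1.046549)
  Y <- Y + (h/6)(k1 + 2k2 + 2k3 + k4): x = -0.1943, y = -0.3565, dx/dtau = -1.8837, dy/dtau = 1.3756


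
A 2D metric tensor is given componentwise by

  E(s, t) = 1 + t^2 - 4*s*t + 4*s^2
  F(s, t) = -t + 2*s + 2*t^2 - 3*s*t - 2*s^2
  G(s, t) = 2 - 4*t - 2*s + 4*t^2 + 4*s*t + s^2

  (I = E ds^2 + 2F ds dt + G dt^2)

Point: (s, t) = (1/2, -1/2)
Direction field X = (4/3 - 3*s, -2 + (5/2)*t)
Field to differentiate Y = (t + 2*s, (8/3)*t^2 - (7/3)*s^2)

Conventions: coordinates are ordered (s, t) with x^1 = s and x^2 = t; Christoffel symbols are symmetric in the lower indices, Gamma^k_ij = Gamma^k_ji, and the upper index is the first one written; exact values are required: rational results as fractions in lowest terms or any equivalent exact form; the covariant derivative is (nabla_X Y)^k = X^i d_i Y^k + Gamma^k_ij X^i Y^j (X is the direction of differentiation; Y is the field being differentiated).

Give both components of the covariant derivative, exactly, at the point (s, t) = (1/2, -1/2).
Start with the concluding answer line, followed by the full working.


Answer: (nabla_X Y)^s = -267/88, (nabla_X Y)^t = 7607/792

E = 13/4, F = 9/4, G = 13/4 at the point
E_s = 6, E_t = -3, F_s = 3/2, F_t = -9/2, G_s = -3, G_t = -6
EG - F^2 = 11/2;  g^inv = (2/11) * [[13/4, -9/4], [-9/4, 13/4]]
first-kind symbols [ij,l] = (1/2)(d_i g_jl + d_j g_il - d_l g_ij): [ss,s] = E_s/2 = 3, [ss,t] = F_s - E_t/2 = 3, [st,s] = E_t/2 = -3/2, [st,t] = G_s/2 = -3/2, [tt,s] = F_t - G_s/2 = -3, [tt,t] = G_t/2 = -3
Gamma^s_ij = (G*[ij,s] - F*[ij,t])/(EG - F^2), Gamma^t_ij = (E*[ij,t] - F*[ij,s])/(EG - F^2)
Gamma_sss = 6/11, Gamma_sst = -3/11, Gamma_stt = -6/11, Gamma_tss = 6/11, Gamma_tst = -3/11, Gamma_ttt = -6/11
X = (-1/6, -13/4), Y = (1/2, 1/12) at the point


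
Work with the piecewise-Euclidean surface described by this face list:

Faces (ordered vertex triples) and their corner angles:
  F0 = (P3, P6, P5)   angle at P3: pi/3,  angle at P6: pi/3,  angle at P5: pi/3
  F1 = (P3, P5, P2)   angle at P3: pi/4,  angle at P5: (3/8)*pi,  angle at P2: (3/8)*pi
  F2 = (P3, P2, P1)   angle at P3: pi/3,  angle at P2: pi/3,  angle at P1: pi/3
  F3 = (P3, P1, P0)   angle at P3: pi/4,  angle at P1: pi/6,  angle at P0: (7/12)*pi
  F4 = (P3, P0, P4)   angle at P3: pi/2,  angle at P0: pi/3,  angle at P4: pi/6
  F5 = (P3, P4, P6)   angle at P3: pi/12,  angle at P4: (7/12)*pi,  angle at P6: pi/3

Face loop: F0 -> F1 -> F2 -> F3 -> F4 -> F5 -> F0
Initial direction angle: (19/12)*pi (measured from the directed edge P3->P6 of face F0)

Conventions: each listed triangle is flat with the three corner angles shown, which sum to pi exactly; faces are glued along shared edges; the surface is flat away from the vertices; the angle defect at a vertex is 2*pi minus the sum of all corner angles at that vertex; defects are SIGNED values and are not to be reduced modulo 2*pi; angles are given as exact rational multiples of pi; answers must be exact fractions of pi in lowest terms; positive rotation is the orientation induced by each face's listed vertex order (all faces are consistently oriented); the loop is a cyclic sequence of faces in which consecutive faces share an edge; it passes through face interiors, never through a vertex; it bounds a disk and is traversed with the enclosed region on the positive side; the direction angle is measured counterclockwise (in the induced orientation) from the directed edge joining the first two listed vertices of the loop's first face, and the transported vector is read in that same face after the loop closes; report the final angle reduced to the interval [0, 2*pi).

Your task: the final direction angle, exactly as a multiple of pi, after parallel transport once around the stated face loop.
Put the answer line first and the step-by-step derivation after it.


Answer: final direction angle = (11/6)*pi

enclosed vertex P3: corner angles sum to (7/4)*pi, defect = 2*pi - (7/4)*pi = pi/4
summing the enclosed defects onto the initial angle, mod 2*pi in the induced orientation:
final angle = (19/12)*pi + pi/4 = (11/6)*pi (mod 2*pi)


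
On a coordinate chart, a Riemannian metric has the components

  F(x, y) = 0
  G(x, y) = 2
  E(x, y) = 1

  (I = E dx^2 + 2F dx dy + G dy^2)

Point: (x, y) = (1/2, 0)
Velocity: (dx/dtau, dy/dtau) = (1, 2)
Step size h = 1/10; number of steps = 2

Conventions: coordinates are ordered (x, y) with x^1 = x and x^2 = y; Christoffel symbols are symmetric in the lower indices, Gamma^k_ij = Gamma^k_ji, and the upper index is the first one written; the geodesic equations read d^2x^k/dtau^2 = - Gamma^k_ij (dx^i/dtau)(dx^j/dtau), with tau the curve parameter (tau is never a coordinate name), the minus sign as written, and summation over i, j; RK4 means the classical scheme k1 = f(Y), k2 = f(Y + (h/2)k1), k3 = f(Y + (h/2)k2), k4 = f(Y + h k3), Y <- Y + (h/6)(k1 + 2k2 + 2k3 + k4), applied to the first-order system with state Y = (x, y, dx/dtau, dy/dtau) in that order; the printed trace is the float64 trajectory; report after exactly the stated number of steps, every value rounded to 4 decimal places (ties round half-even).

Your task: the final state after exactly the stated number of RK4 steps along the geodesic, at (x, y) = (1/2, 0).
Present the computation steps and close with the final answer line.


f(Y) = (dx/dtau, dy/dtau, -Gamma^x_ij Y'^i Y'^j, -Gamma^y_ij Y'^i Y'^j) with the Gammas evaluated at the stage position; h = 0.100000; intermediate values shown to 6 dp
step 0: x = 0.5000, y = 0.0000, dx/dtau = 1.0000, dy/dtau = 2.0000
step 1:
  k1: at (x, y) = (0.500000, 0.000000), (dx/dtau, dy/dtau) = (1.000000, 2.000000); Gamma_xxx = 0.000000, Gamma_xxy = 0.000000, Gamma_xyy = 0.000000, Gamma_yxx = 0.000000, Gamma_yxy = 0.000000, Gamma_yyy = 0.000000; k1 = (1.000000, 2.000000, 0.000000, 0.000000)
  k2: at (x, y) = (0.550000, 0.100000), (dx/dtau, dy/dtau) = (1.000000, 2.000000); Gamma_xxx = 0.000000, Gamma_xxy = 0.000000, Gamma_xyy = 0.000000, Gamma_yxx = 0.000000, Gamma_yxy = 0.000000, Gamma_yyy = 0.000000; k2 = (1.000000, 2.000000, 0.000000, 0.000000)
  k3: at (x, y) = (0.550000, 0.100000), (dx/dtau, dy/dtau) = (1.000000, 2.000000); Gamma_xxx = 0.000000, Gamma_xxy = 0.000000, Gamma_xyy = 0.000000, Gamma_yxx = 0.000000, Gamma_yxy = 0.000000, Gamma_yyy = 0.000000; k3 = (1.000000, 2.000000, 0.000000, 0.000000)
  k4: at (x, y) = (0.600000, 0.200000), (dx/dtau, dy/dtau) = (1.000000, 2.000000); Gamma_xxx = 0.000000, Gamma_xxy = 0.000000, Gamma_xyy = 0.000000, Gamma_yxx = 0.000000, Gamma_yxy = 0.000000, Gamma_yyy = 0.000000; k4 = (1.000000, 2.000000, 0.000000, 0.000000)
  Y <- Y + (h/6)(k1 + 2k2 + 2k3 + k4): x = 0.6000, y = 0.2000, dx/dtau = 1.0000, dy/dtau = 2.0000
step 2:
  k1: at (x, y) = (0.600000, 0.200000), (dx/dtau, dy/dtau) = (1.000000, 2.000000); Gamma_xxx = 0.000000, Gamma_xxy = 0.000000, Gamma_xyy = 0.000000, Gamma_yxx = 0.000000, Gamma_yxy = 0.000000, Gamma_yyy = 0.000000; k1 = (1.000000, 2.000000, 0.000000, 0.000000)
  k2: at (x, y) = (0.650000, 0.300000), (dx/dtau, dy/dtau) = (1.000000, 2.000000); Gamma_xxx = 0.000000, Gamma_xxy = 0.000000, Gamma_xyy = 0.000000, Gamma_yxx = 0.000000, Gamma_yxy = 0.000000, Gamma_yyy = 0.000000; k2 = (1.000000, 2.000000, 0.000000, 0.000000)
  k3: at (x, y) = (0.650000, 0.300000), (dx/dtau, dy/dtau) = (1.000000, 2.000000); Gamma_xxx = 0.000000, Gamma_xxy = 0.000000, Gamma_xyy = 0.000000, Gamma_yxx = 0.000000, Gamma_yxy = 0.000000, Gamma_yyy = 0.000000; k3 = (1.000000, 2.000000, 0.000000, 0.000000)
  k4: at (x, y) = (0.700000, 0.400000), (dx/dtau, dy/dtau) = (1.000000, 2.000000); Gamma_xxx = 0.000000, Gamma_xxy = 0.000000, Gamma_xyy = 0.000000, Gamma_yxx = 0.000000, Gamma_yxy = 0.000000, Gamma_yyy = 0.000000; k4 = (1.000000, 2.000000, 0.000000, 0.000000)
  Y <- Y + (h/6)(k1 + 2k2 + 2k3 + k4): x = 0.7000, y = 0.4000, dx/dtau = 1.0000, dy/dtau = 2.0000

Answer: x = 0.7000, y = 0.4000, dx/dtau = 1.0000, dy/dtau = 2.0000


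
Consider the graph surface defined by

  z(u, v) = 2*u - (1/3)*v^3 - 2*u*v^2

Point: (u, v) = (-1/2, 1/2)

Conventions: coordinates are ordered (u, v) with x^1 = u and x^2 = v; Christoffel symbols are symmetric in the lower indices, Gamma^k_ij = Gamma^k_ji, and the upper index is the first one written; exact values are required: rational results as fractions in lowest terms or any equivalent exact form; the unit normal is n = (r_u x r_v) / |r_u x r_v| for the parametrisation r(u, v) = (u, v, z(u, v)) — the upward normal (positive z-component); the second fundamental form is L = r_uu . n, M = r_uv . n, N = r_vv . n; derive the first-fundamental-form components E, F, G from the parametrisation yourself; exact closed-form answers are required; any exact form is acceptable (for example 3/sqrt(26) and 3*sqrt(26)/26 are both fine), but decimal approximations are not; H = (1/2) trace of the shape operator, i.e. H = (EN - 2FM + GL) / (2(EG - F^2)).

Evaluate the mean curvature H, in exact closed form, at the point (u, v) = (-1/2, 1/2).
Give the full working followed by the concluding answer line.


z_u = 3/2, z_v = 3/4, z_uu = 0, z_uv = -2, z_vv = 1
E = 13/4, F = 9/8, G = 25/16; answer radicand W^2 = 61/16
unnormalised second-form numerators: l = 0, m = -2, n = 1; L = l/sqrt(61/16), and similarly M = m/sqrt(W^2), N = n/sqrt(W^2)
H = (E*n - 2*F*m + G*l) / (2*(EG - F^2)*sqrt(W^2)); E*n - 2*F*m + G*l = 31/4, EG - F^2 = 61/16, so H = (62/61)/sqrt(61/16)

Answer: H = 248*sqrt(61)/3721


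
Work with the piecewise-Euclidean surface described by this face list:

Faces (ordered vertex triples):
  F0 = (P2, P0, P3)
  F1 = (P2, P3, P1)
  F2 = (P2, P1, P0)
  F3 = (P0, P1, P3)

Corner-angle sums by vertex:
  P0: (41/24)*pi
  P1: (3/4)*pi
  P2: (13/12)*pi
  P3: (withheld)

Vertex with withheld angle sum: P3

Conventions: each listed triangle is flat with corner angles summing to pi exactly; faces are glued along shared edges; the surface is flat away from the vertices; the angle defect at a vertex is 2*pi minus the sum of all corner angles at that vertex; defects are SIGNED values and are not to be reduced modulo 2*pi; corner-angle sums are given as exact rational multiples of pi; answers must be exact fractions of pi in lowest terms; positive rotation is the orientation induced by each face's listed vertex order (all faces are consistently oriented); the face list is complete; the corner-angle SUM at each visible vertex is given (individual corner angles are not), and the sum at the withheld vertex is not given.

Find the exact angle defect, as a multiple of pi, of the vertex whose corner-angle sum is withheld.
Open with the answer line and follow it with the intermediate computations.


Answer: defect(P3) = (37/24)*pi

V = 4, E = 6, F = 4; chi = V - E + F = 2
Gauss-Bonnet: total defect = 2*pi*chi = 4*pi; visible defects sum to (59/24)*pi


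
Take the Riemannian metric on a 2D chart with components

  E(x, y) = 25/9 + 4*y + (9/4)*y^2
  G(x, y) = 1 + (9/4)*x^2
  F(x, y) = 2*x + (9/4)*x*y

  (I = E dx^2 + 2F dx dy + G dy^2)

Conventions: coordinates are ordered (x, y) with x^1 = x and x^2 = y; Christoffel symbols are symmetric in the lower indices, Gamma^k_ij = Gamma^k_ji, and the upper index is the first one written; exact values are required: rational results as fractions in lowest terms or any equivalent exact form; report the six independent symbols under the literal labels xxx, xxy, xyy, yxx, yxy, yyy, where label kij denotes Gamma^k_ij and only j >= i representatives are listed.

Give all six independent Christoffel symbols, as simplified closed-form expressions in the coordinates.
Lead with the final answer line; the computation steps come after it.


Answer: Gamma_xxx = 0, Gamma_xxy = (81*y + 72)/(81*x^2 + 81*y^2 + 144*y + 100), Gamma_xyy = 0, Gamma_yxx = 0, Gamma_yxy = 81*x/(81*x^2 + 81*y^2 + 144*y + 100), Gamma_yyy = 0

E = 25/9 + 4*y + (9/4)*y^2; F = 2*x + (9/4)*x*y; G = 1 + (9/4)*x^2
Gamma^k_ij = (1/2) g^{kl} (d_i g_jl + d_j g_il - d_l g_ij), with g^inv = (1/(EG-F^2)) [[G, -F], [-F, E]]
first partials: E_x = 0, E_y = 4 + (9/2)*y, F_x = 2 + (9/4)*y, F_y = (9/4)*x, G_x = (9/2)*x, G_y = 0
D = EG - F^2 = 25/9 + 4*y + (9/4)*y^2 + (9/4)*x^2
expanded: Gamma^x_xx = (G E_x - 2F F_x + F E_y)/(2D), Gamma^x_xy = (G E_y - F G_x)/(2D), Gamma^x_yy = (2G F_y - G G_x - F G_y)/(2D), Gamma^y_xx = (2E F_x - E E_y - F E_x)/(2D), Gamma^y_xy = (E G_x - F E_y)/(2D), Gamma^y_yy = (E G_y - 2F F_y + F G_x)/(2D); substitute and cancel common factors


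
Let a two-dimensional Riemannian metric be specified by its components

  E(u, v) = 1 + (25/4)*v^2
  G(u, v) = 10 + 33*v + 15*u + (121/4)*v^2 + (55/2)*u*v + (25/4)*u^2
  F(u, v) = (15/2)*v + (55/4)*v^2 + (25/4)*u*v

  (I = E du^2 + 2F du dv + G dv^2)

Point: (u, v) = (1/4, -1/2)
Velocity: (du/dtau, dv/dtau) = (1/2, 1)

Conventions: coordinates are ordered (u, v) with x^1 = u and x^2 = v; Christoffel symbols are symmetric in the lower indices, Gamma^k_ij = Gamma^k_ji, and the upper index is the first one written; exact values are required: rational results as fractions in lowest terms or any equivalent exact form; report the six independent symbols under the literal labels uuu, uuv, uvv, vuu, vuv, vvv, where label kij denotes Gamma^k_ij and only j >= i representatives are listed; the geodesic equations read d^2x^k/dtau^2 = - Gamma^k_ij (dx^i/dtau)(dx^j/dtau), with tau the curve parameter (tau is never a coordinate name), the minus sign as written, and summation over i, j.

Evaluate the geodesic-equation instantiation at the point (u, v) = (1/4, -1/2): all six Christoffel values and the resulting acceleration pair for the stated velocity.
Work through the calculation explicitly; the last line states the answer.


E = 41/16, F = -35/32, G = 113/64 at the point
E_u = 0, E_v = -25/4, F_u = -25/8, F_v = -75/16, G_u = 35/8, G_v = 77/8
EG - F^2 = 213/64;  g^inv = (64/213) * [[113/64, 35/32], [35/32, 41/16]]
first-kind symbols [ij,l] = (1/2)(d_i g_jl + d_j g_il - d_l g_ij): [uu,u] = E_u/2 = 0, [uu,v] = F_u - E_v/2 = 0, [uv,u] = E_v/2 = -25/8, [uv,v] = G_u/2 = 35/16, [vv,u] = F_v - G_u/2 = -55/8, [vv,v] = G_v/2 = 77/16
Gamma^u_ij = (G*[ij,u] - F*[ij,v])/(EG - F^2), Gamma^v_ij = (E*[ij,v] - F*[ij,u])/(EG - F^2)
Gamma_uuu = 0, Gamma_uuv = -200/213, Gamma_uvv = -440/213, Gamma_vuu = 0, Gamma_vuv = 140/213, Gamma_vvv = 308/213
d^2u/dtau^2 = -(Gamma_uuu*(1/2)^2 + 2*Gamma_uuv*(1/2)*(1) + Gamma_uvv*(1)^2) = 640/213
d^2v/dtau^2 = -(Gamma_vuu*(1/2)^2 + 2*Gamma_vuv*(1/2)*(1) + Gamma_vvv*(1)^2) = -448/213

Answer: Gamma_uuu = 0, Gamma_uuv = -200/213, Gamma_uvv = -440/213, Gamma_vuu = 0, Gamma_vuv = 140/213, Gamma_vvv = 308/213; accelerations (d^2u/dtau^2, d^2v/dtau^2) = (640/213, -448/213)


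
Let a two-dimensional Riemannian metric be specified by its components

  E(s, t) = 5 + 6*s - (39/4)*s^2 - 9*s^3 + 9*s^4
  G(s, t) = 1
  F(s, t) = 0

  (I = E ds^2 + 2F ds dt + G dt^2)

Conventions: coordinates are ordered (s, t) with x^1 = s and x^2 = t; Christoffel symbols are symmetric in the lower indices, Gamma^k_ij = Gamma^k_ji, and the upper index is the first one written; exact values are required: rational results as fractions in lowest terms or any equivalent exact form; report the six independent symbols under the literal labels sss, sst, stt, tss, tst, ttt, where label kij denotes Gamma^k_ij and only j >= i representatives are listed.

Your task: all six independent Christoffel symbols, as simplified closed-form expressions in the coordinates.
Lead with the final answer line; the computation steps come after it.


Answer: Gamma_sss = (72*s^3 - 54*s^2 - 39*s + 12)/(36*s^4 - 36*s^3 - 39*s^2 + 24*s + 20), Gamma_sst = 0, Gamma_stt = 0, Gamma_tss = 0, Gamma_tst = 0, Gamma_ttt = 0

E = 5 + 6*s - (39/4)*s^2 - 9*s^3 + 9*s^4; F = 0; G = 1
Gamma^k_ij = (1/2) g^{kl} (d_i g_jl + d_j g_il - d_l g_ij), with g^inv = (1/(EG-F^2)) [[G, -F], [-F, E]]
first partials: E_s = 6 - (39/2)*s - 27*s^2 + 36*s^3, E_t = 0, F_s = 0, F_t = 0, G_s = 0, G_t = 0
D = EG - F^2 = 5 + 6*s - (39/4)*s^2 - 9*s^3 + 9*s^4
expanded: Gamma^s_ss = (G E_s - 2F F_s + F E_t)/(2D), Gamma^s_st = (G E_t - F G_s)/(2D), Gamma^s_tt = (2G F_t - G G_s - F G_t)/(2D), Gamma^t_ss = (2E F_s - E E_t - F E_s)/(2D), Gamma^t_st = (E G_s - F E_t)/(2D), Gamma^t_tt = (E G_t - 2F F_t + F G_s)/(2D); substitute and cancel common factors


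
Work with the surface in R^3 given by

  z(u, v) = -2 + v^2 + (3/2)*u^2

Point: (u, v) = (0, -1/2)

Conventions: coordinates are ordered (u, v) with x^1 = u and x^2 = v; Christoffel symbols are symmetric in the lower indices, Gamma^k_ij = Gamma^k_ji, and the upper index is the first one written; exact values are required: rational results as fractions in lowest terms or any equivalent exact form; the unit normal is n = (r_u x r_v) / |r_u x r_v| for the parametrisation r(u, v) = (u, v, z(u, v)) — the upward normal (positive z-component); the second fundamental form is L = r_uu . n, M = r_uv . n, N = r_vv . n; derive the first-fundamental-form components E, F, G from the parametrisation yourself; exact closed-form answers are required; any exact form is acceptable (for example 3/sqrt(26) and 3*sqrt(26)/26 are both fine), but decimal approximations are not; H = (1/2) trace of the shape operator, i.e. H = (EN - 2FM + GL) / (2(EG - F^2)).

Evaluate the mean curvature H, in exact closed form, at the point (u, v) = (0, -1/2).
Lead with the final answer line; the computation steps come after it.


Answer: H = sqrt(2)

z_u = 0, z_v = -1, z_uu = 3, z_uv = 0, z_vv = 2
E = 1, F = 0, G = 2; answer radicand W^2 = 2
unnormalised second-form numerators: l = 3, m = 0, n = 2; L = l/sqrt(2), and similarly M = m/sqrt(W^2), N = n/sqrt(W^2)
H = (E*n - 2*F*m + G*l) / (2*(EG - F^2)*sqrt(W^2)); E*n - 2*F*m + G*l = 8, EG - F^2 = 2, so H = (2)/sqrt(2)


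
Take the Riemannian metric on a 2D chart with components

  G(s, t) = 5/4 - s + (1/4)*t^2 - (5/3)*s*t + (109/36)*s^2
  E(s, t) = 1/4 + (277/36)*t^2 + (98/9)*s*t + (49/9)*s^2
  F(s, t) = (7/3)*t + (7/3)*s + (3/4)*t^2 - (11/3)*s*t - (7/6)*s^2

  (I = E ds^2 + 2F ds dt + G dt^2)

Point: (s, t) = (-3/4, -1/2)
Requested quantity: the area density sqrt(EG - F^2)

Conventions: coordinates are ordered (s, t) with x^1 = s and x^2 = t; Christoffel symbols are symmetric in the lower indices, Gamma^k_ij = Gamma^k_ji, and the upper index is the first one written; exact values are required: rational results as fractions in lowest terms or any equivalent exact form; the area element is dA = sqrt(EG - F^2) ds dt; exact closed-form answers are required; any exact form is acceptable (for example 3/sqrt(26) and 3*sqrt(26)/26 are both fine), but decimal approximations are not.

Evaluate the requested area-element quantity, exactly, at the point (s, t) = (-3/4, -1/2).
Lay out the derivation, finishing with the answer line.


E = 671/72, F = -457/96, G = 201/64; EG - F^2 = 60893/9216

Answer: sqrt(EG - F^2) = sqrt(60893)/96


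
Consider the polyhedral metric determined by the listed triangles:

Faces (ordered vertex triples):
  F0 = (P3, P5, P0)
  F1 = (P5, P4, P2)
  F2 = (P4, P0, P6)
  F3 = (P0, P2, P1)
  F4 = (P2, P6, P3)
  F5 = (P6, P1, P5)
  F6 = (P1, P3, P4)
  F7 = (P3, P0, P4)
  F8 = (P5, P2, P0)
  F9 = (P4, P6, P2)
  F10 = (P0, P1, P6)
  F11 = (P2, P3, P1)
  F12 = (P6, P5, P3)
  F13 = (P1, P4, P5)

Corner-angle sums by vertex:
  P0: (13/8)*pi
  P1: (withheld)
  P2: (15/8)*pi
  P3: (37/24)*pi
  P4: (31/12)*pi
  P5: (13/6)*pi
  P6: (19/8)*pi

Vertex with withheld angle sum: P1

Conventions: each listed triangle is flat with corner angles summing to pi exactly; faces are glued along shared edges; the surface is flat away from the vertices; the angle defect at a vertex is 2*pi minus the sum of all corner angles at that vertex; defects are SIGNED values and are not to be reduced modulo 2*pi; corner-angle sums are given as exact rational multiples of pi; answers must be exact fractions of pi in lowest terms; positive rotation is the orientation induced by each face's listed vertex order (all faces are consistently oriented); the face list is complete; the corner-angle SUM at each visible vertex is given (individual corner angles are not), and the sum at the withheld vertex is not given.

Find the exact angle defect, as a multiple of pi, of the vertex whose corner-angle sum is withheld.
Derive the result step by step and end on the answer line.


V = 7, E = 21, F = 14; chi = V - E + F = 0
Gauss-Bonnet: total defect = 2*pi*chi = 0; visible defects sum to -pi/6

Answer: defect(P1) = pi/6


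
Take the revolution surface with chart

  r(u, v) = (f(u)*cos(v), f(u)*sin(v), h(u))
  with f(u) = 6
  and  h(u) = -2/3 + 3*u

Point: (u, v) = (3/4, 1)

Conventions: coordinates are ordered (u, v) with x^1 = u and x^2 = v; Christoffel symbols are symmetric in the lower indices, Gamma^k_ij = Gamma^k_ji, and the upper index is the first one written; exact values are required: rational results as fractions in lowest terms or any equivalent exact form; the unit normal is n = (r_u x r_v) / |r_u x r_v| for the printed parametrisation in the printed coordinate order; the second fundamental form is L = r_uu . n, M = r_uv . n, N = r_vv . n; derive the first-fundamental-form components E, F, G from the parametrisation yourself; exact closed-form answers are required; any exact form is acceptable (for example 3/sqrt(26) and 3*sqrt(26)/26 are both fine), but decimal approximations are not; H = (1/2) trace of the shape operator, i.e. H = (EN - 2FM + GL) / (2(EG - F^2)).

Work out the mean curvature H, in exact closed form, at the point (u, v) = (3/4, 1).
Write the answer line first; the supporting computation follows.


Answer: H = 1/12

f = 6, f' = 0, f'' = 0, h' = 3, h'' = 0
E = 9, F = 0, G = 36; answer radicand W^2 = 9
unnormalised second-form numerators: l = 0, m = 0, n = 18; L = l/sqrt(9), and similarly M = m/sqrt(W^2), N = n/sqrt(W^2)
H = (E*n - 2*F*m + G*l) / (2*(EG - F^2)*sqrt(W^2)); E*n - 2*F*m + G*l = 162, EG - F^2 = 324, so H = (1/4)/sqrt(9)


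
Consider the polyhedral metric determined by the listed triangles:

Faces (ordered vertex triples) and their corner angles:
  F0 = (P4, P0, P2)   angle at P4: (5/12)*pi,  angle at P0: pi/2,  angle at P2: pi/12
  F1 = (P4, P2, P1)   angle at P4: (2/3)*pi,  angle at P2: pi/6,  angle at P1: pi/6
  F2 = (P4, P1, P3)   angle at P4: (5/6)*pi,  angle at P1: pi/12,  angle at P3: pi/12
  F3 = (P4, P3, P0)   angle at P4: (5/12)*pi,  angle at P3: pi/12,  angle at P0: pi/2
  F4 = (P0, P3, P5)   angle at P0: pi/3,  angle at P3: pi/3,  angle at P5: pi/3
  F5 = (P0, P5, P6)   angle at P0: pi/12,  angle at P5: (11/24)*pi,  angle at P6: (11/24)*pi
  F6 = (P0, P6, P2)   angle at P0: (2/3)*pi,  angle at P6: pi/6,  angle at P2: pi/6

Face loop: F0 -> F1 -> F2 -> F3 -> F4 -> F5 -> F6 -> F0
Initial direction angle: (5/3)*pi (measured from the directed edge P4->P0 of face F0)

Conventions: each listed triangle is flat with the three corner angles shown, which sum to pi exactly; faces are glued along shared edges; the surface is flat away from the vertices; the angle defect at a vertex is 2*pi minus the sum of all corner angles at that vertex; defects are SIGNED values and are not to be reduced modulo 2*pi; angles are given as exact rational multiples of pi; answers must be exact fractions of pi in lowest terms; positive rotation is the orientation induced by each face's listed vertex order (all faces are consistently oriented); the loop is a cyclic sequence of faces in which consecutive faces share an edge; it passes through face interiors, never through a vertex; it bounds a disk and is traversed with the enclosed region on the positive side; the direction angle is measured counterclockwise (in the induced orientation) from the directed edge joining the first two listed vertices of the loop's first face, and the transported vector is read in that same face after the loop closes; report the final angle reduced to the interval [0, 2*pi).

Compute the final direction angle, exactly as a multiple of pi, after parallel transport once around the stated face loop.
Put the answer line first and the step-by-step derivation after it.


Answer: final direction angle = (5/4)*pi

enclosed vertex P0: corner angles sum to (25/12)*pi, defect = 2*pi - (25/12)*pi = -pi/12
enclosed vertex P4: corner angles sum to (7/3)*pi, defect = 2*pi - (7/3)*pi = -pi/3
final direction = starting direction + enclosed defect total, reduced mod 2*pi (induced orientation)
final angle = (5/3)*pi - (5/12)*pi = (5/4)*pi (mod 2*pi)


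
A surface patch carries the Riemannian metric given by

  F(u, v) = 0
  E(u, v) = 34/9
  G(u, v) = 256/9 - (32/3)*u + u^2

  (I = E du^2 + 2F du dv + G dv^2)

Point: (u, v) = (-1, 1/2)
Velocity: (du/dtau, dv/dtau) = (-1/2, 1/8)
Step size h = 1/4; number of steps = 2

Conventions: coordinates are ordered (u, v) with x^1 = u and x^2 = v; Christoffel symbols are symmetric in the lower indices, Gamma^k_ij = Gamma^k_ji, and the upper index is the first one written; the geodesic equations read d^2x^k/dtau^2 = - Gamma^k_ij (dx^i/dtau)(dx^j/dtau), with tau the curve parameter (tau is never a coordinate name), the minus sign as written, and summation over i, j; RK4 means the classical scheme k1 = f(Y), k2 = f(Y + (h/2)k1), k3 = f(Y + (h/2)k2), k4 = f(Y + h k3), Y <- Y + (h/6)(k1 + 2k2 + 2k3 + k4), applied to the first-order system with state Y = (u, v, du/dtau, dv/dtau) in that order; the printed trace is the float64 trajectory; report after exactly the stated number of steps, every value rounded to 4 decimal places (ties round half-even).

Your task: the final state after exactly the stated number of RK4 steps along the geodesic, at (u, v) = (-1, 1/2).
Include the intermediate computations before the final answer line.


f(Y) = (du/dtau, dv/dtau, -Gamma^u_ij Y'^i Y'^j, -Gamma^v_ij Y'^i Y'^j) with the Gammas evaluated at the stage position; h = 0.250000; intermediate values shown to 6 dp
step 0: u = -1.0000, v = 0.5000, du/dtau = -0.5000, dv/dtau = 0.1250
step 1:
  k1: at (u, v) = (-1.000000, 0.500000), (du/dtau, dv/dtau) = (-0.500000, 0.125000); Gamma_uuu = 0.000000, Gamma_uuv = 0.000000, Gamma_uvv = 1.676471, Gamma_vuu = 0.000000, Gamma_vuv = -0.157895, Gamma_vvv = 0.000000; k1 = (-0.500000, 0.125000, -0.026195, -0.019737)
  k2: at (u, v) = (-1.062500, 0.515625), (du/dtau, dv/dtau) = (-0.503274, 0.122533); Gamma_uuu = 0.000000, Gamma_uuv = 0.000000, Gamma_uvv = 1.693015, Gamma_vuu = 0.000000, Gamma_vuv = -0.156352, Gamma_vvv = 0.000000; k2 = (-0.503274, 0.122533, -0.025419, -0.019284)
  k3: at (u, v) = (-1.062909, 0.515317), (du/dtau, dv/dtau) = (-0.503177, 0.122590); Gamma_uuu = 0.000000, Gamma_uuv = 0.000000, Gamma_uvv = 1.693123, Gamma_vuu = 0.000000, Gamma_vuv = -0.156342, Gamma_vvv = 0.000000; k3 = (-0.503177, 0.122590, -0.025445, -0.019288)
  k4: at (u, v) = (-1.125794, 0.530647), (du/dtau, dv/dtau) = (-0.506361, 0.120178); Gamma_uuu = 0.000000, Gamma_uuv = 0.000000, Gamma_uvv = 1.709769, Gamma_vuu = 0.000000, Gamma_vuv = -0.154820, Gamma_vvv = 0.000000; k4 = (-0.506361, 0.120178, -0.024694, -0.018843)
  Y <- Y + (h/6)(k1 + 2k2 + 2k3 + k4): u = -1.1258, v = 0.5306, du/dtau = -0.5064, dv/dtau = 0.1202
step 2:
  k1: at (u, v) = (-1.125803, 0.530643), (du/dtau, dv/dtau) = (-0.506359, 0.120178); Gamma_uuu = 0.000000, Gamma_uuv = 0.000000, Gamma_uvv = 1.709771, Gamma_vuu = 0.000000, Gamma_vuv = -0.154819, Gamma_vvv = 0.000000; k1 = (-0.506359, 0.120178, -0.024694, -0.018843)
  k2: at (u, v) = (-1.189098, 0.545665), (du/dtau, dv/dtau) = (-0.509446, 0.117823); Gamma_uuu = 0.000000, Gamma_uuv = 0.000000, Gamma_uvv = 1.726526, Gamma_vuu = 0.000000, Gamma_vuv = -0.153317, Gamma_vvv = 0.000000; k2 = (-0.509446, 0.117823, -0.023968, -0.018406)
  k3: at (u, v) = (-1.189483, 0.545370), (du/dtau, dv/dtau) = (-0.509355, 0.117878); Gamma_uuu = 0.000000, Gamma_uuv = 0.000000, Gamma_uvv = 1.726628, Gamma_vuu = 0.000000, Gamma_vuv = -0.153308, Gamma_vvv = 0.000000; k3 = (-0.509355, 0.117878, -0.023992, -0.018410)
  k4: at (u, v) = (-1.253141, 0.560112), (du/dtau, dv/dtau) = (-0.512357, 0.115576); Gamma_uuu = 0.000000, Gamma_uuv = 0.000000, Gamma_uvv = 1.743479, Gamma_vuu = 0.000000, Gamma_vuv = -0.151826, Gamma_vvv = 0.000000; k4 = (-0.512357, 0.115576, -0.023289, -0.017981)
  Y <- Y + (h/6)(k1 + 2k2 + 2k3 + k4): u = -1.2531, v = 0.5601, du/dtau = -0.5124, dv/dtau = 0.1156

Answer: u = -1.2531, v = 0.5601, du/dtau = -0.5124, dv/dtau = 0.1156


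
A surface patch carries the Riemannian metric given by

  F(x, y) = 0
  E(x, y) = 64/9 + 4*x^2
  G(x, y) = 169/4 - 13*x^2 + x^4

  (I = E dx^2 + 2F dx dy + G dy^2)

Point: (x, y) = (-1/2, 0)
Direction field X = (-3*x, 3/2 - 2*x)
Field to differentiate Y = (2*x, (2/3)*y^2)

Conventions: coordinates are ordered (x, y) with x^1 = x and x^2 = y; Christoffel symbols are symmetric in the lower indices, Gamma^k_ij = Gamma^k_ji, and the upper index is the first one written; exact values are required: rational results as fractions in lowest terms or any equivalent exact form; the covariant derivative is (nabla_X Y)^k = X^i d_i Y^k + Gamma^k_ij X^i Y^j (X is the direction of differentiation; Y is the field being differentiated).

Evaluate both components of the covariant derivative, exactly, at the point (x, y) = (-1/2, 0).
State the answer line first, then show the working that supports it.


Answer: (nabla_X Y)^x = 246/73, (nabla_X Y)^y = -2/5

E = 73/9, F = 0, G = 625/16 at the point
E_x = -4, E_y = 0, F_x = 0, F_y = 0, G_x = 25/2, G_y = 0
EG - F^2 = 45625/144;  g^inv = (144/45625) * [[625/16, 0], [0, 73/9]]
first-kind symbols [ij,l] = (1/2)(d_i g_jl + d_j g_il - d_l g_ij): [xx,x] = E_x/2 = -2, [xx,y] = F_x - E_y/2 = 0, [xy,x] = E_y/2 = 0, [xy,y] = G_x/2 = 25/4, [yy,x] = F_y - G_x/2 = -25/4, [yy,y] = G_y/2 = 0
Gamma^x_ij = (G*[ij,x] - F*[ij,y])/(EG - F^2), Gamma^y_ij = (E*[ij,y] - F*[ij,x])/(EG - F^2)
Gamma_xxx = -18/73, Gamma_xxy = 0, Gamma_xyy = -225/292, Gamma_yxx = 0, Gamma_yxy = 4/25, Gamma_yyy = 0
X = (3/2, 5/2), Y = (-1, 0) at the point


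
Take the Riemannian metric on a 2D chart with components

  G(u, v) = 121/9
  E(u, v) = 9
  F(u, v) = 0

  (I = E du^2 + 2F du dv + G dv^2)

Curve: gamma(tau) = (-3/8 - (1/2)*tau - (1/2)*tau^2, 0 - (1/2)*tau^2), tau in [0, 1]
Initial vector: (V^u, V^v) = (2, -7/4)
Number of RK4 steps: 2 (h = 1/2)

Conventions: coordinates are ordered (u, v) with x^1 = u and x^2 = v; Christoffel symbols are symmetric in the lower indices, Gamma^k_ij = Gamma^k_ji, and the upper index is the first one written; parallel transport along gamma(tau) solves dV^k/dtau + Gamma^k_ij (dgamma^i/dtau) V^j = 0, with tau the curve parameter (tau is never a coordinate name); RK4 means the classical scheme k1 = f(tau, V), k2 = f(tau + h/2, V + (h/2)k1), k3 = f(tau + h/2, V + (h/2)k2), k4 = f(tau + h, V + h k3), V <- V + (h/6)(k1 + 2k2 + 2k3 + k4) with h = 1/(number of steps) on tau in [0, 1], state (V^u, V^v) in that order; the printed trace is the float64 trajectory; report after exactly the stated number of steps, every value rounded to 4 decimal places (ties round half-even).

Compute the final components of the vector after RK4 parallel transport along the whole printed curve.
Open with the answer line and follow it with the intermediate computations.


Answer: V^u = 2.0000, V^v = -1.7500

gamma'(tau) = (-1/2 - tau, -tau); f(tau, V)^k = -Gamma^k_ij(gamma(tau)) gamma'^i(tau) V^j; h = 1/2; intermediate values shown to 6 dp
curve data and Christoffel symbols at the stage parameters:
  tau = 0.000000: gamma = (-0.375000, 0.000000), gamma' = (-0.500000, 0.000000); Gamma_uuu = 0.000000, Gamma_uuv = 0.000000, Gamma_uvv = 0.000000, Gamma_vuu = 0.000000, Gamma_vuv = 0.000000, Gamma_vvv = 0.000000
  tau = 0.250000: gamma = (-0.531250, -0.031250), gamma' = (-0.750000, -0.250000); Gamma_uuu = 0.000000, Gamma_uuv = 0.000000, Gamma_uvv = 0.000000, Gamma_vuu = 0.000000, Gamma_vuv = 0.000000, Gamma_vvv = 0.000000
  tau = 0.500000: gamma = (-0.750000, -0.125000), gamma' = (-1.000000, -0.500000); Gamma_uuu = 0.000000, Gamma_uuv = 0.000000, Gamma_uvv = 0.000000, Gamma_vuu = 0.000000, Gamma_vuv = 0.000000, Gamma_vvv = 0.000000
  tau = 0.750000: gamma = (-1.031250, -0.281250), gamma' = (-1.250000, -0.750000); Gamma_uuu = 0.000000, Gamma_uuv = 0.000000, Gamma_uvv = 0.000000, Gamma_vuu = 0.000000, Gamma_vuv = 0.000000, Gamma_vvv = 0.000000
  tau = 1.000000: gamma = (-1.375000, -0.500000), gamma' = (-1.500000, -1.000000); Gamma_uuu = 0.000000, Gamma_uuv = 0.000000, Gamma_uvv = 0.000000, Gamma_vuu = 0.000000, Gamma_vuv = 0.000000, Gamma_vvv = 0.000000
step 0: V^u = 2.0000, V^v = -1.7500
step 1: k1 = (0.000000, 0.000000), k2 = (0.000000, 0.000000), k3 = (0.000000, 0.000000), k4 = (0.000000, 0.000000); V <- V + (h/6)(k1 + 2k2 + 2k3 + k4): V^u = 2.0000, V^v = -1.7500
step 2: k1 = (0.000000, 0.000000), k2 = (0.000000, 0.000000), k3 = (0.000000, 0.000000), k4 = (0.000000, 0.000000); V <- V + (h/6)(k1 + 2k2 + 2k3 + k4): V^u = 2.0000, V^v = -1.7500


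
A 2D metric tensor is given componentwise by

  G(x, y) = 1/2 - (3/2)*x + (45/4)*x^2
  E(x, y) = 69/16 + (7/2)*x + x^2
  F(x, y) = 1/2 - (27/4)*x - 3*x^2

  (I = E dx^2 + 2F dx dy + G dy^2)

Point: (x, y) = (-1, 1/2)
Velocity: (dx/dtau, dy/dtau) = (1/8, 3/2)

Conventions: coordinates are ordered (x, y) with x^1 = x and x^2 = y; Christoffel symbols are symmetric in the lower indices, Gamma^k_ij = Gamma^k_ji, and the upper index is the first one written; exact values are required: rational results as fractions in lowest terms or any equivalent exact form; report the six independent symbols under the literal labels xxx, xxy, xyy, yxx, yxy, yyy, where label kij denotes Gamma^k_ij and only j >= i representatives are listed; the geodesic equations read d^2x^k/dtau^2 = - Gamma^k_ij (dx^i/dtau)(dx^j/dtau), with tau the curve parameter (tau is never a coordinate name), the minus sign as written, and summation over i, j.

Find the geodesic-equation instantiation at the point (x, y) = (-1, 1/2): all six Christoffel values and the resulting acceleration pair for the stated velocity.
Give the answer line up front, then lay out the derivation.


Answer: Gamma_xxx = 280/127, Gamma_xxy = 1088/127, Gamma_xyy = 3392/127, Gamma_yxx = -97/127, Gamma_yxy = -464/127, Gamma_yyy = -1088/127; accelerations (d^2x/dtau^2, d^2y/dtau^2) = (-64355/1016, 167905/8128)

E = 29/16, F = 17/4, G = 53/4 at the point
E_x = 3/2, E_y = 0, F_x = -3/4, F_y = 0, G_x = -24, G_y = 0
EG - F^2 = 381/64;  g^inv = (64/381) * [[53/4, -17/4], [-17/4, 29/16]]
first-kind symbols [ij,l] = (1/2)(d_i g_jl + d_j g_il - d_l g_ij): [xx,x] = E_x/2 = 3/4, [xx,y] = F_x - E_y/2 = -3/4, [xy,x] = E_y/2 = 0, [xy,y] = G_x/2 = -12, [yy,x] = F_y - G_x/2 = 12, [yy,y] = G_y/2 = 0
Gamma^x_ij = (G*[ij,x] - F*[ij,y])/(EG - F^2), Gamma^y_ij = (E*[ij,y] - F*[ij,x])/(EG - F^2)
Gamma_xxx = 280/127, Gamma_xxy = 1088/127, Gamma_xyy = 3392/127, Gamma_yxx = -97/127, Gamma_yxy = -464/127, Gamma_yyy = -1088/127
d^2x/dtau^2 = -(Gamma_xxx*(1/8)^2 + 2*Gamma_xxy*(1/8)*(3/2) + Gamma_xyy*(3/2)^2) = -64355/1016
d^2y/dtau^2 = -(Gamma_yxx*(1/8)^2 + 2*Gamma_yxy*(1/8)*(3/2) + Gamma_yyy*(3/2)^2) = 167905/8128


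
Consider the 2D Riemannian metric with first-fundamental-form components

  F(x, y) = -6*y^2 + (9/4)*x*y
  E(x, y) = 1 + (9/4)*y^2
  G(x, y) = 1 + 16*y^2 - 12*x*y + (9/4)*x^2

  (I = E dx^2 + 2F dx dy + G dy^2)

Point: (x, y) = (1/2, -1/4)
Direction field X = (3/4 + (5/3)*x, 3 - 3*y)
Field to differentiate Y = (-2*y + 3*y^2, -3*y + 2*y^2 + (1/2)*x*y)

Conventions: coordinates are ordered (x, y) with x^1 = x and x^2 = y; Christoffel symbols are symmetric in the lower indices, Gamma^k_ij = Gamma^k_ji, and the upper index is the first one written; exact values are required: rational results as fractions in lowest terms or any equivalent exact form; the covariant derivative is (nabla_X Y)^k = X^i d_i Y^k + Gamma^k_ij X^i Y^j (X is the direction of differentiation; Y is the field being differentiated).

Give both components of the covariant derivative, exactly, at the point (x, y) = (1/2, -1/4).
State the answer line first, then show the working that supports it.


Answer: (nabla_X Y)^x = -13509/1076, (nabla_X Y)^y = -436973/25824

E = 73/64, F = -21/32, G = 65/16 at the point
E_x = 0, E_y = -9/8, F_x = -9/16, F_y = 33/8, G_x = 21/4, G_y = -14
EG - F^2 = 269/64;  g^inv = (64/269) * [[65/16, 21/32], [21/32, 73/64]]
first-kind symbols [ij,l] = (1/2)(d_i g_jl + d_j g_il - d_l g_ij): [xx,x] = E_x/2 = 0, [xx,y] = F_x - E_y/2 = 0, [xy,x] = E_y/2 = -9/16, [xy,y] = G_x/2 = 21/8, [yy,x] = F_y - G_x/2 = 3/2, [yy,y] = G_y/2 = -7
Gamma^x_ij = (G*[ij,x] - F*[ij,y])/(EG - F^2), Gamma^y_ij = (E*[ij,y] - F*[ij,x])/(EG - F^2)
Gamma_xxx = 0, Gamma_xxy = -36/269, Gamma_xyy = 96/269, Gamma_yxx = 0, Gamma_yxy = 168/269, Gamma_yyy = -448/269
X = (19/12, 15/4), Y = (11/16, 13/16) at the point


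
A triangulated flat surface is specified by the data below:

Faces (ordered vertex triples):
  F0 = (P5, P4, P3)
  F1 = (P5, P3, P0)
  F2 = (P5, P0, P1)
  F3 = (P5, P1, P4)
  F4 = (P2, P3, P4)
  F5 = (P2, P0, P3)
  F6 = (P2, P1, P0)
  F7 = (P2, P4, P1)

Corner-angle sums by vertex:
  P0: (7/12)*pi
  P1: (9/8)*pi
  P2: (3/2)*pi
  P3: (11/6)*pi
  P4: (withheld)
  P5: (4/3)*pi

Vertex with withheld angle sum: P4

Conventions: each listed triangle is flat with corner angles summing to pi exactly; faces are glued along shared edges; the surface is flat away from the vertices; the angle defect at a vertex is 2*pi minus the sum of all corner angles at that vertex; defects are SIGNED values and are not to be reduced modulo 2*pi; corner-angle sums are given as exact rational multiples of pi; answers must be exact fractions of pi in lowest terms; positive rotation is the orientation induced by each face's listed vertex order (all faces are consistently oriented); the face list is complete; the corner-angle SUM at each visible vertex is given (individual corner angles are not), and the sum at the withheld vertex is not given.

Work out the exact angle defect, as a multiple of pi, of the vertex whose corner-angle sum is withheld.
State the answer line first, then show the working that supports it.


Answer: defect(P4) = (3/8)*pi

V = 6, E = 12, F = 8; chi = V - E + F = 2
Gauss-Bonnet: total defect = 2*pi*chi = 4*pi; visible defects sum to (29/8)*pi
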